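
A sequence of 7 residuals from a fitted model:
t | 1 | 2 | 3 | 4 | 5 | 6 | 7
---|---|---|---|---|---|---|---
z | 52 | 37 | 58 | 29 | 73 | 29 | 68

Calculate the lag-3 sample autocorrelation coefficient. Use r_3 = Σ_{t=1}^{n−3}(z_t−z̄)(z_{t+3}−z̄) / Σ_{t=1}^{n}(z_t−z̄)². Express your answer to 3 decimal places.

Mean z̄ = (52 + 37 + 58 + 29 + 73 + 29 + 68)/7 = 49.4286
Deviations from mean: 2.5714, -12.4286, 8.5714, -20.4286, 23.5714, -20.4286, 18.5714
Numerator Σ_{t=1}^{4}(z_t−z̄)(z_{t+3}−z̄) = -899.9796
Denominator Σ(z_t−z̄)² = 1969.7143
r_3 = -899.9796 / 1969.7143 = -0.457

-0.457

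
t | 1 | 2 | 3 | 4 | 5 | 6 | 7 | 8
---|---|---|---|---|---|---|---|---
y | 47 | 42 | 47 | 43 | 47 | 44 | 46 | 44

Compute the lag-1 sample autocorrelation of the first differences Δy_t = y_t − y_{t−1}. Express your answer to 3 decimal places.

First differences Δy: -5, 5, -4, 4, -3, 2, -2
Mean of differences = -0.4286
Numerator Σ(Δy_t−Δȳ)(Δy_{t+1}−Δȳ) = -81.4694
Denominator Σ(Δy_t−Δȳ)² = 97.7143
r_1(Δy) = -81.4694 / 97.7143 = -0.834

-0.834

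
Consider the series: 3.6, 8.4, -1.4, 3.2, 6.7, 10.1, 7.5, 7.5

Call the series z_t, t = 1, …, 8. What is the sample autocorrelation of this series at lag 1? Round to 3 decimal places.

Mean z̄ = (3.6 + 8.4 − 1.4 + 3.2 + 6.7 + 10.1 + 7.5 + 7.5)/8 = 5.7000
Deviations from mean: -2.1000, 2.7000, -7.1000, -2.5000, 1.0000, 4.4000, 1.8000, 1.8000
Numerator Σ_{t=1}^{7}(z_t−z̄)(z_{t+1}−z̄) = 5.9700
Denominator Σ(z_t−z̄)² = 95.2000
r_1 = 5.9700 / 95.2000 = 0.063

0.063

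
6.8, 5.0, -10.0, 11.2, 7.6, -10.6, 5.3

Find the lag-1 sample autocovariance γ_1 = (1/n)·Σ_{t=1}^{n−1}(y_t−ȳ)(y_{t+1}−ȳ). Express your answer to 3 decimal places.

Mean ȳ = (6.8 + 5.0 − 10.0 + 11.2 + 7.6 − 10.6 + 5.3)/7 = 2.1857
Σ_{t=1}^{6}(y_t−ȳ)(y_{t+1}−ȳ) = -191.3916
γ_1 = -191.3916 / 7 = -27.342

-27.342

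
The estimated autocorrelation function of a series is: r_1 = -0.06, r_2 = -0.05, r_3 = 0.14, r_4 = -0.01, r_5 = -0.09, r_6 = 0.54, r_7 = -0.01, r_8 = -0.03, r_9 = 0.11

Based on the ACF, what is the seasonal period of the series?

The largest autocorrelation is r_6 = 0.54; the remaining lags stay at or below 0.14.
The dominant spike at lag 6 indicates a seasonal period of 6.

6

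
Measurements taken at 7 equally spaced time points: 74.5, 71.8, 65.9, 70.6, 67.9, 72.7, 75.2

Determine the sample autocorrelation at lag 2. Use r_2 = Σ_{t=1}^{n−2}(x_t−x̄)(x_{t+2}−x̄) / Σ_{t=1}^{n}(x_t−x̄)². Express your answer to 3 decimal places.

Mean x̄ = (74.5 + 71.8 + 65.9 + 70.6 + 67.9 + 72.7 + 75.2)/7 = 71.2286
Deviations from mean: 3.2714, 0.5714, -5.3286, -0.6286, -3.3286, 1.4714, 3.9714
Σ(x_t−x̄)(x_{t+2}−x̄) = (-17.4320) + (-0.3592) + (17.7365) + (-0.9249) + (-13.2192) = -14.1988
Denominator Σ(x_t−x̄)² = 68.8343
r_2 = -14.1988 / 68.8343 = -0.206

-0.206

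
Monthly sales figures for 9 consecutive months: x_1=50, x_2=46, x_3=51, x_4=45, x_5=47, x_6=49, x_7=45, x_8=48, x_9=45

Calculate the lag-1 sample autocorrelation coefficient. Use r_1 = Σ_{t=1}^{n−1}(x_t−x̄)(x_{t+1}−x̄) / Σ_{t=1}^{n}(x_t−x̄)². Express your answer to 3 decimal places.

Mean x̄ = (50 + 46 + 51 + 45 + 47 + 49 + 45 + 48 + 45)/9 = 47.3333
Numerator Σ_{t=1}^{8}(x_t−x̄)(x_{t+1}−x̄) = -23.7778
Denominator Σ(x_t−x̄)² = 42.0000
r_1 = -23.7778 / 42.0000 = -0.566

-0.566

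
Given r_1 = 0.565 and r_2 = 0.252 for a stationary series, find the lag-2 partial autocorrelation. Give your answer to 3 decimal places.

-0.099

φ_{22} = (r_2 − r_1²) / (1 − r_1²)
r_1² = (0.565)² = 0.319225
Numerator = 0.252 − 0.3192 = -0.0672; denominator = 1 − 0.3192 = 0.6808
φ_{22} = -0.0672 / 0.6808 = -0.099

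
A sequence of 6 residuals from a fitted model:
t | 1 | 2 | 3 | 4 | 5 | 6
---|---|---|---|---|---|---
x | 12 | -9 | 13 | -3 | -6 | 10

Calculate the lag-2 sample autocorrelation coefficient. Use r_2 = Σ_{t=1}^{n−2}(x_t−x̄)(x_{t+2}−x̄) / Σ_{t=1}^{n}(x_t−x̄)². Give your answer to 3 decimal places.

Mean x̄ = (12 − 9 + 13 − 3 − 6 + 10)/6 = 2.8333
Deviations from mean: 9.1667, -11.8333, 10.1667, -5.8333, -8.8333, 7.1667
Σ(x_t−x̄)(x_{t+2}−x̄) = (93.1944) + (69.0278) + (-89.8056) + (-41.8056) = 30.6111
Denominator Σ(x_t−x̄)² = 490.8333
r_2 = 30.6111 / 490.8333 = 0.062

0.062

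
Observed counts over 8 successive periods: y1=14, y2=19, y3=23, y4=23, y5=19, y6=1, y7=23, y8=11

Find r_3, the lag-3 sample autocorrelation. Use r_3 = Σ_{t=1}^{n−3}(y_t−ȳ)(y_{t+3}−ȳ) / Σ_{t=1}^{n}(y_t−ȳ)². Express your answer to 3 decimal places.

-0.201

Mean ȳ = (14 + 19 + 23 + 23 + 19 + 1 + 23 + 11)/8 = 16.6250
Deviations from mean: -2.6250, 2.3750, 6.3750, 6.3750, 2.3750, -15.6250, 6.3750, -5.6250
Numerator Σ_{t=1}^{5}(y_t−ȳ)(y_{t+3}−ȳ) = -83.4219
Denominator Σ(y_t−ȳ)² = 415.8750
r_3 = -83.4219 / 415.8750 = -0.201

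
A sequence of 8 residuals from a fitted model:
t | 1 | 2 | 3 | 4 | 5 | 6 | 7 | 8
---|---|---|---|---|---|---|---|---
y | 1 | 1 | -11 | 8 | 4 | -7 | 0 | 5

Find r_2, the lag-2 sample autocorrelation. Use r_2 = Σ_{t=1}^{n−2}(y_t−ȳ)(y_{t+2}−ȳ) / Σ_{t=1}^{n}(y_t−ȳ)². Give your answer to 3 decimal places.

-0.496

Mean ȳ = (1 + 1 − 11 + 8 + 4 − 7 + 0 + 5)/8 = 0.1250
Numerator Σ_{t=1}^{6}(y_t−ȳ)(y_{t+2}−ȳ) = -137.2813
Denominator Σ(y_t−ȳ)² = 276.8750
r_2 = -137.2813 / 276.8750 = -0.496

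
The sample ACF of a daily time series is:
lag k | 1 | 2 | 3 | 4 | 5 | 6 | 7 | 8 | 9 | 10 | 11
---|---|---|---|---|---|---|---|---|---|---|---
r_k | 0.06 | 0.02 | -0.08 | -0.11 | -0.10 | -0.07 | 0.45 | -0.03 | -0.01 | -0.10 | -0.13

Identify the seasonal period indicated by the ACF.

7

The largest autocorrelation is r_7 = 0.45; the remaining lags stay at or below 0.06.
The dominant spike at lag 7 indicates a seasonal period of 7.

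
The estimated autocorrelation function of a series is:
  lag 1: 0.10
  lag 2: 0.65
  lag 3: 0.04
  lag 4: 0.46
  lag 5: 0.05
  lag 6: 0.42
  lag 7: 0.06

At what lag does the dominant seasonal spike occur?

2

The largest autocorrelation is r_2 = 0.65, with weaker echoes at lags 4 (0.46) and 6 (0.42); the remaining lags stay at or below 0.10.
The dominant spike at lag 2 indicates a seasonal period of 2.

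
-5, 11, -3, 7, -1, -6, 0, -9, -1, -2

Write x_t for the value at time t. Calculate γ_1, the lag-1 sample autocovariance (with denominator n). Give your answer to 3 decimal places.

-10.161

Mean x̄ = (-5 + 11 − 3 + 7 − 1 − 6 + 0 − 9 − 1 − 2)/10 = -0.9000
Σ_{t=1}^{9}(x_t−x̄)(x_{t+1}−x̄) = -101.6100
γ_1 = -101.6100 / 10 = -10.161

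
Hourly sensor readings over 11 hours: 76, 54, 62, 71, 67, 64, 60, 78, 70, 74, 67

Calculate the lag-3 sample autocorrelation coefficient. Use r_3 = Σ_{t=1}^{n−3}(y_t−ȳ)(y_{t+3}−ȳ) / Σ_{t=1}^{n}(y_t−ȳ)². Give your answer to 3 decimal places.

-0.074

Mean ȳ = (76 + 54 + 62 + 71 + 67 + 64 + 60 + 78 + 70 + 74 + 67)/11 = 67.5455
Numerator Σ_{t=1}^{8}(y_t−ȳ)(y_{t+3}−ȳ) = -38.6198
Denominator Σ(y_t−ȳ)² = 524.7273
r_3 = -38.6198 / 524.7273 = -0.074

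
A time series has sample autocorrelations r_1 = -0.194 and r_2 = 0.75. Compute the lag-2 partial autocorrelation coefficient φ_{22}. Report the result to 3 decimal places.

φ_{22} = (r_2 − r_1²) / (1 − r_1²)
r_1² = (-0.194)² = 0.037636
Numerator = 0.75 − 0.0376 = 0.7124; denominator = 1 − 0.0376 = 0.9624
φ_{22} = 0.7124 / 0.9624 = 0.740

0.740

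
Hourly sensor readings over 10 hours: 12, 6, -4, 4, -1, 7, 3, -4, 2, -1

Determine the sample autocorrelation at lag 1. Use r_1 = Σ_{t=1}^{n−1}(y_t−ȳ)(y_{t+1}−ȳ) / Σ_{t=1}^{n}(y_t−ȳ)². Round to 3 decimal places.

-0.072

Mean ȳ = (12 + 6 − 4 + 4 − 1 + 7 + 3 − 4 + 2 − 1)/10 = 2.4000
Numerator Σ_{t=1}^{9}(y_t−ȳ)(y_{t+1}−ȳ) = -16.9600
Denominator Σ(y_t−ȳ)² = 234.4000
r_1 = -16.9600 / 234.4000 = -0.072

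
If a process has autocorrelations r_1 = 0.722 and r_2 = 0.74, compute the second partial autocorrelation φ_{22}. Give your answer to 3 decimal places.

φ_{22} = (r_2 − r_1²) / (1 − r_1²)
r_1² = (0.722)² = 0.521284
Numerator = 0.74 − 0.5213 = 0.2187; denominator = 1 − 0.5213 = 0.4787
φ_{22} = 0.2187 / 0.4787 = 0.457

0.457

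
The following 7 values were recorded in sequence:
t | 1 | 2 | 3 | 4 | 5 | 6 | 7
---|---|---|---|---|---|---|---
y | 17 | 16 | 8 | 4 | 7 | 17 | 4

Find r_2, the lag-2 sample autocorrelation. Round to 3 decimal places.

-0.292

Mean ȳ = (17 + 16 + 8 + 4 + 7 + 17 + 4)/7 = 10.4286
Deviations from mean: 6.5714, 5.5714, -2.4286, -6.4286, -3.4286, 6.5714, -6.4286
Σ(y_t−ȳ)(y_{t+2}−ȳ) = (-15.9592) + (-35.8163) + (8.3265) + (-42.2449) + (22.0408) = -63.6531
Denominator Σ(y_t−ȳ)² = 217.7143
r_2 = -63.6531 / 217.7143 = -0.292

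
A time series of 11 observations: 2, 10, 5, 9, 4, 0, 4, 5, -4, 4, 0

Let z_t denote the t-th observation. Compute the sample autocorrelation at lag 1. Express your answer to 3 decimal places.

Mean z̄ = (2 + 10 + 5 + 9 + 4 + 0 + 4 + 5 − 4 + 4 + 0)/11 = 3.5455
Numerator Σ_{t=1}^{10}(z_t−z̄)(z_{t+1}−z̄) = -8.7521
Denominator Σ(z_t−z̄)² = 160.7273
r_1 = -8.7521 / 160.7273 = -0.054

-0.054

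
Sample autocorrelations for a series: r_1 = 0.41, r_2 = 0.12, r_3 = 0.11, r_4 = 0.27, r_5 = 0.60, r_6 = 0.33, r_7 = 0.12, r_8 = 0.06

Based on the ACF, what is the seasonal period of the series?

The largest autocorrelation is r_5 = 0.60; the remaining lags stay at or below 0.41. The elevated value at lag 1 (0.41), dropping to 0.12 at lag 2, reflects decaying short-term dependence rather than seasonality.
The dominant spike at lag 5 indicates a seasonal period of 5.

5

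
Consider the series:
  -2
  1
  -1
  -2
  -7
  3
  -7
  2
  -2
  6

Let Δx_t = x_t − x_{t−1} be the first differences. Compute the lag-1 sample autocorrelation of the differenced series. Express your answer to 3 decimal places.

-0.777

First differences Δx: 3, -2, -1, -5, 10, -10, 9, -4, 8
Mean of differences = 0.8889
Numerator Σ(Δx_t−Δx̄)(Δx_{t+1}−Δx̄) = -305.1235
Denominator Σ(Δx_t−Δx̄)² = 392.8889
r_1(Δx) = -305.1235 / 392.8889 = -0.777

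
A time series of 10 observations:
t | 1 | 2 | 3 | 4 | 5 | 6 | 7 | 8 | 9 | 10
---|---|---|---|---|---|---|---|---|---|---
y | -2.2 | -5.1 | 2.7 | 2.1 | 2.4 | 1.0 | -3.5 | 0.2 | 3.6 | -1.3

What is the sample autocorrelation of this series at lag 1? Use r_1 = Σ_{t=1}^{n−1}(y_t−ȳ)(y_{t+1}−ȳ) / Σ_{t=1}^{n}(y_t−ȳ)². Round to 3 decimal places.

0.032

Mean ȳ = (-2.2 − 5.1 + 2.7 + 2.1 + 2.4 + 1.0 − 3.5 + 0.2 + 3.6 − 1.3)/10 = -0.0100
Numerator Σ_{t=1}^{9}(y_t−ȳ)(y_{t+1}−ȳ) = 2.4339
Denominator Σ(y_t−ȳ)² = 76.2490
r_1 = 2.4339 / 76.2490 = 0.032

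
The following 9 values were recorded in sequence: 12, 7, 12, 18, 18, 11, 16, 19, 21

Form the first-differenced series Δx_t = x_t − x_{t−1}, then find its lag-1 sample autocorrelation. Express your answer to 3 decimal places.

-0.146

First differences Δx: -5, 5, 6, 0, -7, 5, 3, 2
Mean of differences = 1.1250
Numerator Σ(Δx_t−Δx̄)(Δx_{t+1}−Δx̄) = -23.7656
Denominator Σ(Δx_t−Δx̄)² = 162.8750
r_1(Δx) = -23.7656 / 162.8750 = -0.146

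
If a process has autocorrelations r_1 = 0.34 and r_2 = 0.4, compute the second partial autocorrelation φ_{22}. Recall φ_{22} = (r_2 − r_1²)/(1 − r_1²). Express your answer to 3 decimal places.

0.322

φ_{22} = (r_2 − r_1²) / (1 − r_1²)
r_1² = (0.34)² = 0.1156
Numerator = 0.4 − 0.1156 = 0.2844; denominator = 1 − 0.1156 = 0.8844
φ_{22} = 0.2844 / 0.8844 = 0.322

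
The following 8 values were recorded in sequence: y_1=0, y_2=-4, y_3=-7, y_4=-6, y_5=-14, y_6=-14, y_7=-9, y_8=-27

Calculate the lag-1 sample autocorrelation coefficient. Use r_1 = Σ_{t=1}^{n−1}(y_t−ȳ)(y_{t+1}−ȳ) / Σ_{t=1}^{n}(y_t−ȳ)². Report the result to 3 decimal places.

0.144

Mean ȳ = (0 − 4 − 7 − 6 − 14 − 14 − 9 − 27)/8 = -10.1250
Deviations from mean: 10.1250, 6.1250, 3.1250, 4.1250, -3.8750, -3.8750, 1.1250, -16.8750
Σ(y_t−ȳ)(y_{t+1}−ȳ) = (62.0156) + (19.1406) + (12.8906) + (-15.9844) + (15.0156) + (-4.3594) + (-18.9844) = 69.7344
Denominator Σ(y_t−ȳ)² = 482.8750
r_1 = 69.7344 / 482.8750 = 0.144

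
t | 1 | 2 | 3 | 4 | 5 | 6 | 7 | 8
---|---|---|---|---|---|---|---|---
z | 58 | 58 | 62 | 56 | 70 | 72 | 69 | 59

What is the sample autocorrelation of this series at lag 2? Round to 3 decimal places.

-0.085

Mean z̄ = (58 + 58 + 62 + 56 + 70 + 72 + 69 + 59)/8 = 63.0000
Σ(z_t−z̄)(z_{t+2}−z̄) = (5.0000) + (35.0000) + (-7.0000) + (-63.0000) + (42.0000) + (-36.0000) = -24.0000
Denominator Σ(z_t−z̄)² = 282.0000
r_2 = -24.0000 / 282.0000 = -0.085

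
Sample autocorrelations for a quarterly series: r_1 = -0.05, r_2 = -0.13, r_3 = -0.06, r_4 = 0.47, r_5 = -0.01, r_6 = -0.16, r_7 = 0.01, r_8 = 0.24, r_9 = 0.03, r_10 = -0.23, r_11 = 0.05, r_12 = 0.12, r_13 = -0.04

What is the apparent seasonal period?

The largest autocorrelation is r_4 = 0.47, with a weaker echo at lag 8 (0.24); the remaining lags stay at or below 0.12.
The dominant spike at lag 4 indicates a seasonal period of 4.

4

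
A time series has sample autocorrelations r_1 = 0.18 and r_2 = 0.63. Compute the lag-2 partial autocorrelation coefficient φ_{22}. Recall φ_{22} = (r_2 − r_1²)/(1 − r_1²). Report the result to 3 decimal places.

φ_{22} = (r_2 − r_1²) / (1 − r_1²)
r_1² = (0.18)² = 0.0324
Numerator = 0.63 − 0.0324 = 0.5976; denominator = 1 − 0.0324 = 0.9676
φ_{22} = 0.5976 / 0.9676 = 0.618

0.618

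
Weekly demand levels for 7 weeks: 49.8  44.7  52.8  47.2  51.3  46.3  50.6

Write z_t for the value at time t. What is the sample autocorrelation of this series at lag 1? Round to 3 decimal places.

Mean z̄ = (49.8 + 44.7 + 52.8 + 47.2 + 51.3 + 46.3 + 50.6)/7 = 48.9571
Deviations from mean: 0.8429, -4.2571, 3.8429, -1.7571, 2.3429, -2.6571, 1.6429
Σ(z_t−z̄)(z_{t+1}−z̄) = (-3.5882) + (-16.3596) + (-6.7524) + (-4.1167) + (-6.2253) + (-4.3653) = -41.4076
Denominator Σ(z_t−z̄)² = 51.9371
r_1 = -41.4076 / 51.9371 = -0.797

-0.797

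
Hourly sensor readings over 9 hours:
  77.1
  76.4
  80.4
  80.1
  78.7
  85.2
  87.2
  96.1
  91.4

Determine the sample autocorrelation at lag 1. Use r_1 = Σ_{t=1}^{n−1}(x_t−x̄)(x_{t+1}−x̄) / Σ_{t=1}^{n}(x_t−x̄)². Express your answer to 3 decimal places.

0.639

Mean x̄ = (77.1 + 76.4 + 80.4 + 80.1 + 78.7 + 85.2 + 87.2 + 96.1 + 91.4)/9 = 83.6222
Numerator Σ_{t=1}^{8}(x_t−x̄)(x_{t+1}−x̄) = 238.6340
Denominator Σ(x_t−x̄)² = 373.1956
r_1 = 238.6340 / 373.1956 = 0.639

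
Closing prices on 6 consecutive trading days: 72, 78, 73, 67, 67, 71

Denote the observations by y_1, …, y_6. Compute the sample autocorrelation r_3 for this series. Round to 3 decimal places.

Mean ȳ = (72 + 78 + 73 + 67 + 67 + 71)/6 = 71.3333
Deviations from mean: 0.6667, 6.6667, 1.6667, -4.3333, -4.3333, -0.3333
Σ(y_t−ȳ)(y_{t+3}−ȳ) = (-2.8889) + (-28.8889) + (-0.5556) = -32.3333
Denominator Σ(y_t−ȳ)² = 85.3333
r_3 = -32.3333 / 85.3333 = -0.379

-0.379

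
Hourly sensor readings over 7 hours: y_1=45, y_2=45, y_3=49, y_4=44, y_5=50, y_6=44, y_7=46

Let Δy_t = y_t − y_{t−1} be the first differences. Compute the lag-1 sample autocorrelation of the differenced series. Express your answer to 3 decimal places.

First differences Δy: 0, 4, -5, 6, -6, 2
Mean of differences = 0.1667
Numerator Σ(Δy_t−Δȳ)(Δy_{t+1}−Δȳ) = -97.8611
Denominator Σ(Δy_t−Δȳ)² = 116.8333
r_1(Δy) = -97.8611 / 116.8333 = -0.838

-0.838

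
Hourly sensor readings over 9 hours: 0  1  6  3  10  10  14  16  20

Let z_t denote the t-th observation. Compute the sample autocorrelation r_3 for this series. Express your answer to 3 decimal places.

0.079

Mean z̄ = (0 + 1 + 6 + 3 + 10 + 10 + 14 + 16 + 20)/9 = 8.8889
Σ(z_t−z̄)(z_{t+3}−z̄) = (52.3457) + (-8.7654) + (-3.2099) + (-30.0988) + (7.9012) + (12.3457) = 30.5185
Denominator Σ(z_t−z̄)² = 386.8889
r_3 = 30.5185 / 386.8889 = 0.079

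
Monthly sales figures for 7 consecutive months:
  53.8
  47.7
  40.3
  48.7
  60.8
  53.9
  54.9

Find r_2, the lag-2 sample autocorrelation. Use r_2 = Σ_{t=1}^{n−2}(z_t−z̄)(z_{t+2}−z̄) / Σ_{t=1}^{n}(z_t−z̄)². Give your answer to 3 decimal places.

-0.369

Mean z̄ = (53.8 + 47.7 + 40.3 + 48.7 + 60.8 + 53.9 + 54.9)/7 = 51.4429
Deviations from mean: 2.3571, -3.7429, -11.1429, -2.7429, 9.3571, 2.4571, 3.4571
Σ(z_t−z̄)(z_{t+2}−z̄) = (-26.2653) + (10.2661) + (-104.2653) + (-6.7396) + (32.3490) = -94.6551
Denominator Σ(z_t−z̄)² = 256.7971
r_2 = -94.6551 / 256.7971 = -0.369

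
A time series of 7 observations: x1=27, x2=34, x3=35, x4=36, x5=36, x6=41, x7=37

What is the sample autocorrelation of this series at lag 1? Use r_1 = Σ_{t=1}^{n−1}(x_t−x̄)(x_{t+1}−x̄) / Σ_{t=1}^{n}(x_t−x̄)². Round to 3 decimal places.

Mean x̄ = (27 + 34 + 35 + 36 + 36 + 41 + 37)/7 = 35.1429
Deviations from mean: -8.1429, -1.1429, -0.1429, 0.8571, 0.8571, 5.8571, 1.8571
Numerator Σ_{t=1}^{6}(x_t−x̄)(x_{t+1}−x̄) = 25.9796
Denominator Σ(x_t−x̄)² = 106.8571
r_1 = 25.9796 / 106.8571 = 0.243

0.243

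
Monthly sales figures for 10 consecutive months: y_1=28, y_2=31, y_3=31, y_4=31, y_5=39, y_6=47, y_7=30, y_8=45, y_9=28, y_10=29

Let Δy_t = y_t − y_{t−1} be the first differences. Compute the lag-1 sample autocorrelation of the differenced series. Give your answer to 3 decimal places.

-0.636

First differences Δy: 3, 0, 0, 8, 8, -17, 15, -17, 1
Mean of differences = 0.1111
Numerator Σ(Δy_t−Δȳ)(Δy_{t+1}−Δȳ) = -598.6790
Denominator Σ(Δy_t−Δȳ)² = 940.8889
r_1(Δy) = -598.6790 / 940.8889 = -0.636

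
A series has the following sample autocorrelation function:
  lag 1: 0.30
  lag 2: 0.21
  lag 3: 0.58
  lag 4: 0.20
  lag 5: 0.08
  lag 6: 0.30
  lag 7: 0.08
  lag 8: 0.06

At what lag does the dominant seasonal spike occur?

The largest autocorrelation is r_3 = 0.58; the remaining lags stay at or below 0.30. The elevated value at lag 1 (0.30), dropping to 0.21 at lag 2, reflects decaying short-term dependence rather than seasonality.
The dominant spike at lag 3 indicates a seasonal period of 3.

3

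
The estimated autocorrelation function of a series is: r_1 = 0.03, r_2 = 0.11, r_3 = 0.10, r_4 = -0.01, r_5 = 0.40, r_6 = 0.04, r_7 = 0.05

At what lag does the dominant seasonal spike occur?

5

The largest autocorrelation is r_5 = 0.40; the remaining lags stay at or below 0.11.
The dominant spike at lag 5 indicates a seasonal period of 5.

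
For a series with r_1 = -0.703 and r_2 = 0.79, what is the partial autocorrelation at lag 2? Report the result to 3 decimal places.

φ_{22} = (r_2 − r_1²) / (1 − r_1²)
r_1² = (-0.703)² = 0.494209
Numerator = 0.79 − 0.4942 = 0.2958; denominator = 1 − 0.4942 = 0.5058
φ_{22} = 0.2958 / 0.5058 = 0.585

0.585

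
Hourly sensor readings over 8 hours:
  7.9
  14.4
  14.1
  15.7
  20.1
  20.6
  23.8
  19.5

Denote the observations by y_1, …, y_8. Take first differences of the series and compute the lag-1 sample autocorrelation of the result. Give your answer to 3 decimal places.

-0.320

First differences Δy: 6.5, -0.3, 1.6, 4.4, 0.5, 3.2, -4.3
Mean of differences = 1.6571
Numerator Σ(Δy_t−Δȳ)(Δy_{t+1}−Δȳ) = -23.6733
Denominator Σ(Δy_t−Δȳ)² = 74.0171
r_1(Δy) = -23.6733 / 74.0171 = -0.320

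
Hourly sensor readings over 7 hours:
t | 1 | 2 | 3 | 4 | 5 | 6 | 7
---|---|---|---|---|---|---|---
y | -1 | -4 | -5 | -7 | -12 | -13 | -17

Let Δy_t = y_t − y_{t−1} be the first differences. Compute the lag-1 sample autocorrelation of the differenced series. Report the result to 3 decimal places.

-0.533

First differences Δy: -3, -1, -2, -5, -1, -4
Mean of differences = -2.6667
Numerator Σ(Δy_t−Δȳ)(Δy_{t+1}−Δȳ) = -7.1111
Denominator Σ(Δy_t−Δȳ)² = 13.3333
r_1(Δy) = -7.1111 / 13.3333 = -0.533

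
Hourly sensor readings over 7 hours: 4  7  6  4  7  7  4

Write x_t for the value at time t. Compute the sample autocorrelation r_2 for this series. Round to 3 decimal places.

Mean x̄ = (4 + 7 + 6 + 4 + 7 + 7 + 4)/7 = 5.5714
Σ(x_t−x̄)(x_{t+2}−x̄) = (-0.6735) + (-2.2449) + (0.6122) + (-2.2449) + (-2.2449) = -6.7959
Denominator Σ(x_t−x̄)² = 13.7143
r_2 = -6.7959 / 13.7143 = -0.496

-0.496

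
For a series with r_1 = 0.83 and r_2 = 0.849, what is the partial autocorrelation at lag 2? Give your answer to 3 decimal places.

0.515

φ_{22} = (r_2 − r_1²) / (1 − r_1²)
r_1² = (0.83)² = 0.6889
Numerator = 0.849 − 0.6889 = 0.1601; denominator = 1 − 0.6889 = 0.3111
φ_{22} = 0.1601 / 0.3111 = 0.515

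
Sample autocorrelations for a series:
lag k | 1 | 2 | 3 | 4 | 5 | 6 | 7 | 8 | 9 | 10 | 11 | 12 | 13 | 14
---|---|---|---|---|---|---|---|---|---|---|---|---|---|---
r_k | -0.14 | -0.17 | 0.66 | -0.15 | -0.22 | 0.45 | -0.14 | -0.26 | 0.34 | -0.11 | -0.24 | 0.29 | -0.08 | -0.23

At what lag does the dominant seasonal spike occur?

The largest autocorrelation is r_3 = 0.66, with weaker echoes at lags 6 (0.45), 9 (0.34) and 12 (0.29); the remaining lags stay at or below -0.08.
The dominant spike at lag 3 indicates a seasonal period of 3.

3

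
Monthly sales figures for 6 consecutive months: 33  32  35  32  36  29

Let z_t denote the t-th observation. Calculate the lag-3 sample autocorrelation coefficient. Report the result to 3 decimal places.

Mean z̄ = (33 + 32 + 35 + 32 + 36 + 29)/6 = 32.8333
Deviations from mean: 0.1667, -0.8333, 2.1667, -0.8333, 3.1667, -3.8333
Σ(z_t−z̄)(z_{t+3}−z̄) = (-0.1389) + (-2.6389) + (-8.3056) = -11.0833
Denominator Σ(z_t−z̄)² = 30.8333
r_3 = -11.0833 / 30.8333 = -0.359

-0.359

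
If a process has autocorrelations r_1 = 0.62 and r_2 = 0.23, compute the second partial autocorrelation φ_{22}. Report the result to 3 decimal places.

φ_{22} = (r_2 − r_1²) / (1 − r_1²)
r_1² = (0.62)² = 0.3844
Numerator = 0.23 − 0.3844 = -0.1544; denominator = 1 − 0.3844 = 0.6156
φ_{22} = -0.1544 / 0.6156 = -0.251

-0.251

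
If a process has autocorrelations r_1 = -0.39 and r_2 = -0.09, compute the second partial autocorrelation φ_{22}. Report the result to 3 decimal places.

φ_{22} = (r_2 − r_1²) / (1 − r_1²)
r_1² = (-0.39)² = 0.1521
Numerator = -0.09 − 0.1521 = -0.2421; denominator = 1 − 0.1521 = 0.8479
φ_{22} = -0.2421 / 0.8479 = -0.286

-0.286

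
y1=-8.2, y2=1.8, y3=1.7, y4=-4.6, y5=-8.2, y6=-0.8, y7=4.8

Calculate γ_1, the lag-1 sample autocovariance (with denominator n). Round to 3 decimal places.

Mean ȳ = (-8.2 + 1.8 + 1.7 − 4.6 − 8.2 − 0.8 + 4.8)/7 = -1.9286
Σ_{t=1}^{6}(y_t−ȳ)(y_{t+1}−ȳ) = -2.2780
γ_1 = -2.2780 / 7 = -0.325

-0.325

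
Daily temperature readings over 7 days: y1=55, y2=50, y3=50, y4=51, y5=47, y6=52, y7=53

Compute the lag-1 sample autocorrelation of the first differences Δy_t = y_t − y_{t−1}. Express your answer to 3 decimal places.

First differences Δy: -5, 0, 1, -4, 5, 1
Mean of differences = -0.3333
Numerator Σ(Δy_t−Δȳ)(Δy_{t+1}−Δȳ) = -18.4444
Denominator Σ(Δy_t−Δȳ)² = 67.3333
r_1(Δy) = -18.4444 / 67.3333 = -0.274

-0.274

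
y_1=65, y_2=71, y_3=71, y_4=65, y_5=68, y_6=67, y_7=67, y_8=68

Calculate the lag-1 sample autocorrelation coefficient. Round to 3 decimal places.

Mean ȳ = (65 + 71 + 71 + 65 + 68 + 67 + 67 + 68)/8 = 67.7500
Σ(y_t−ȳ)(y_{t+1}−ȳ) = (-8.9375) + (10.5625) + (-8.9375) + (-0.6875) + (-0.1875) + (0.5625) + (-0.1875) = -7.8125
Denominator Σ(y_t−ȳ)² = 37.5000
r_1 = -7.8125 / 37.5000 = -0.208

-0.208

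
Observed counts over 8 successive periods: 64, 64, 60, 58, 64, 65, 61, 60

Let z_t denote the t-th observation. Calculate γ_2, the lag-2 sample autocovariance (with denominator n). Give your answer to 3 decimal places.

Mean z̄ = (64 + 64 + 60 + 58 + 64 + 65 + 61 + 60)/8 = 62.0000
Σ_{t=1}^{6}(z_t−z̄)(z_{t+2}−z̄) = -36.0000
γ_2 = -36.0000 / 8 = -4.500

-4.500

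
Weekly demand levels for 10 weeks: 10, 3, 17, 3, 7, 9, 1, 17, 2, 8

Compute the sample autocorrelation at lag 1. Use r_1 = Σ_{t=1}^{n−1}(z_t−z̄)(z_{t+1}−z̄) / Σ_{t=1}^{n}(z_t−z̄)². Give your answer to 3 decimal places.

-0.733

Mean z̄ = (10 + 3 + 17 + 3 + 7 + 9 + 1 + 17 + 2 + 8)/10 = 7.7000
Numerator Σ_{t=1}^{9}(z_t−z̄)(z_{t+1}−z̄) = -221.5900
Denominator Σ(z_t−z̄)² = 302.1000
r_1 = -221.5900 / 302.1000 = -0.733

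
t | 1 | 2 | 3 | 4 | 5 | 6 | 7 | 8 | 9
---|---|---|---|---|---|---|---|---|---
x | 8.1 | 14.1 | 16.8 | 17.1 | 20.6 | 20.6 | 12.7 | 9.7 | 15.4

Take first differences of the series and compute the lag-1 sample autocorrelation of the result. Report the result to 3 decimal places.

0.182

First differences Δx: 6.0, 2.7, 0.3, 3.5, 0.0, -7.9, -3.0, 5.7
Mean of differences = 0.9125
Numerator Σ(Δx_t−Δx̄)(Δx_{t+1}−Δx̄) = 27.8423
Denominator Σ(Δx_t−Δx̄)² = 152.8688
r_1(Δx) = 27.8423 / 152.8688 = 0.182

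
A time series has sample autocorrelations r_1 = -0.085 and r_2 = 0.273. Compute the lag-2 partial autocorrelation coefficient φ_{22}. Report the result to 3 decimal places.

0.268

φ_{22} = (r_2 − r_1²) / (1 − r_1²)
r_1² = (-0.085)² = 0.007225
Numerator = 0.273 − 0.0072 = 0.2658; denominator = 1 − 0.0072 = 0.9928
φ_{22} = 0.2658 / 0.9928 = 0.268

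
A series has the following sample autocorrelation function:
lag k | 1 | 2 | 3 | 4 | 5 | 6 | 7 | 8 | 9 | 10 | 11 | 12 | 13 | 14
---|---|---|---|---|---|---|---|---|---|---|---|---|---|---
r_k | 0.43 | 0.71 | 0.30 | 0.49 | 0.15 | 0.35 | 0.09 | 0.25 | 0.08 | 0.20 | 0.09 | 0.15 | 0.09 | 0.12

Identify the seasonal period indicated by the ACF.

The largest autocorrelation is r_2 = 0.71, with a weaker echo at lag 4 (0.49); the remaining lags stay at or below 0.43.
The dominant spike at lag 2 indicates a seasonal period of 2.

2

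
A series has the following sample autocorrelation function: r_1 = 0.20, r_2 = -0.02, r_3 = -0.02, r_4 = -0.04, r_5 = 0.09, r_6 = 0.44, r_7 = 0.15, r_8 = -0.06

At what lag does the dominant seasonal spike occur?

The largest autocorrelation is r_6 = 0.44; the remaining lags stay at or below 0.20.
The dominant spike at lag 6 indicates a seasonal period of 6.

6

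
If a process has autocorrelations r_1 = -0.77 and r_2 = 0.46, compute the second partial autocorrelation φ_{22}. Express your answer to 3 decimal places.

φ_{22} = (r_2 − r_1²) / (1 − r_1²)
r_1² = (-0.77)² = 0.5929
Numerator = 0.46 − 0.5929 = -0.1329; denominator = 1 − 0.5929 = 0.4071
φ_{22} = -0.1329 / 0.4071 = -0.326

-0.326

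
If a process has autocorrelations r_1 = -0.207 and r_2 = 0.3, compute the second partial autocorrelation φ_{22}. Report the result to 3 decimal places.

φ_{22} = (r_2 − r_1²) / (1 − r_1²)
r_1² = (-0.207)² = 0.042849
Numerator = 0.3 − 0.0428 = 0.2572; denominator = 1 − 0.0428 = 0.9572
φ_{22} = 0.2572 / 0.9572 = 0.269

0.269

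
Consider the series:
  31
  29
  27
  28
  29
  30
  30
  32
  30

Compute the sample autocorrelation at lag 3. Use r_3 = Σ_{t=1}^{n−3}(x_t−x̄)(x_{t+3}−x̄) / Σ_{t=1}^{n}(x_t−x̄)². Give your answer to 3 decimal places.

-0.270

Mean x̄ = (31 + 29 + 27 + 28 + 29 + 30 + 30 + 32 + 30)/9 = 29.5556
Σ(x_t−x̄)(x_{t+3}−x̄) = (-2.2469) + (0.3086) + (-1.1358) + (-0.6914) + (-1.3580) + (0.1975) = -4.9259
Denominator Σ(x_t−x̄)² = 18.2222
r_3 = -4.9259 / 18.2222 = -0.270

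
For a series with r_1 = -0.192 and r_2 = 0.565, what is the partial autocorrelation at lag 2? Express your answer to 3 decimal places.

0.548

φ_{22} = (r_2 − r_1²) / (1 − r_1²)
r_1² = (-0.192)² = 0.036864
Numerator = 0.565 − 0.0369 = 0.5281; denominator = 1 − 0.0369 = 0.9631
φ_{22} = 0.5281 / 0.9631 = 0.548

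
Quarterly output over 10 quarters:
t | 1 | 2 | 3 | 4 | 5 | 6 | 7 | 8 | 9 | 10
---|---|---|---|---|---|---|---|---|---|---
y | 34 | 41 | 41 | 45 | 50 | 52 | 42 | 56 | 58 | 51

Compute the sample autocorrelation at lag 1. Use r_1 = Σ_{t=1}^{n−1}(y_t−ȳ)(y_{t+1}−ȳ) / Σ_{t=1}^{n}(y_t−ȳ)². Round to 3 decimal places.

Mean ȳ = (34 + 41 + 41 + 45 + 50 + 52 + 42 + 56 + 58 + 51)/10 = 47.0000
Numerator Σ_{t=1}^{9}(y_t−ȳ)(y_{t+1}−ȳ) = 208.0000
Denominator Σ(y_t−ȳ)² = 522.0000
r_1 = 208.0000 / 522.0000 = 0.398

0.398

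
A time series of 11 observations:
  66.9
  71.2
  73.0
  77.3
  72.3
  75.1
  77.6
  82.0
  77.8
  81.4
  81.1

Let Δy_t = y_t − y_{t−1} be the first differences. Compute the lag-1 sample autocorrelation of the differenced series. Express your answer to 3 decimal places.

First differences Δy: 4.3, 1.8, 4.3, -5.0, 2.8, 2.5, 4.4, -4.2, 3.6, -0.3
Mean of differences = 1.4200
Numerator Σ(Δy_t−Δȳ)(Δy_{t+1}−Δȳ) = -53.2004
Denominator Σ(Δy_t−Δȳ)² = 109.1960
r_1(Δy) = -53.2004 / 109.1960 = -0.487

-0.487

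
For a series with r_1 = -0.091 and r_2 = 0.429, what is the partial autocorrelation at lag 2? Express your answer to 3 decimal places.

0.424

φ_{22} = (r_2 − r_1²) / (1 − r_1²)
r_1² = (-0.091)² = 0.008281
Numerator = 0.429 − 0.0083 = 0.4207; denominator = 1 − 0.0083 = 0.9917
φ_{22} = 0.4207 / 0.9917 = 0.424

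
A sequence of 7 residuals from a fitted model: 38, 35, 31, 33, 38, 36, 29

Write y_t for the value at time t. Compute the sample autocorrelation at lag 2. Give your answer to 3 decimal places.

Mean ȳ = (38 + 35 + 31 + 33 + 38 + 36 + 29)/7 = 34.2857
Deviations from mean: 3.7143, 0.7143, -3.2857, -1.2857, 3.7143, 1.7143, -5.2857
Σ(y_t−ȳ)(y_{t+2}−ȳ) = (-12.2041) + (-0.9184) + (-12.2041) + (-2.2041) + (-19.6327) = -47.1633
Denominator Σ(y_t−ȳ)² = 71.4286
r_2 = -47.1633 / 71.4286 = -0.660

-0.660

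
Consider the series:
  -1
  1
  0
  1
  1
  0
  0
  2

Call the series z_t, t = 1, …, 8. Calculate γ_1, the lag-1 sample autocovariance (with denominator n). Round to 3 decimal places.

-0.219

Mean z̄ = (-1 + 1 + 0 + 1 + 1 + 0 + 0 + 2)/8 = 0.5000
Σ_{t=1}^{7}(z_t−z̄)(z_{t+1}−z̄) = -1.7500
γ_1 = -1.7500 / 8 = -0.219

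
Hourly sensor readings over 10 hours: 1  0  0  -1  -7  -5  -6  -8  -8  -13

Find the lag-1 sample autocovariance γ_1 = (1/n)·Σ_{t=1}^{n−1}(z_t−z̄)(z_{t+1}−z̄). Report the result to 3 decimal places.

10.141

Mean z̄ = (1 + 0 + 0 − 1 − 7 − 5 − 6 − 8 − 8 − 13)/10 = -4.7000
Σ_{t=1}^{9}(z_t−z̄)(z_{t+1}−z̄) = 101.4100
γ_1 = 101.4100 / 10 = 10.141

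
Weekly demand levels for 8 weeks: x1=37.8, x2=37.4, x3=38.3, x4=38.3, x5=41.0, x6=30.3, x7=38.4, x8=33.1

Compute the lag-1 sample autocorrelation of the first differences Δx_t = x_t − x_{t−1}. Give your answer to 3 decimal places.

First differences Δx: -0.4, 0.9, 0.0, 2.7, -10.7, 8.1, -5.3
Mean of differences = -0.6714
Numerator Σ(Δx_t−Δx̄)(Δx_{t+1}−Δx̄) = -158.6294
Denominator Σ(Δx_t−Δx̄)² = 213.2943
r_1(Δx) = -158.6294 / 213.2943 = -0.744

-0.744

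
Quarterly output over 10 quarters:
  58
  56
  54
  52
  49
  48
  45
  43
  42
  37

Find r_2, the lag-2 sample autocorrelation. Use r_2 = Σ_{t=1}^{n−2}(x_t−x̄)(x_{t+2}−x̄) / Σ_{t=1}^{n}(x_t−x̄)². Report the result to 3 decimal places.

0.410

Mean x̄ = (58 + 56 + 54 + 52 + 49 + 48 + 45 + 43 + 42 + 37)/10 = 48.4000
Numerator Σ_{t=1}^{8}(x_t−x̄)(x_{t+2}−x̄) = 166.4800
Denominator Σ(x_t−x̄)² = 406.4000
r_2 = 166.4800 / 406.4000 = 0.410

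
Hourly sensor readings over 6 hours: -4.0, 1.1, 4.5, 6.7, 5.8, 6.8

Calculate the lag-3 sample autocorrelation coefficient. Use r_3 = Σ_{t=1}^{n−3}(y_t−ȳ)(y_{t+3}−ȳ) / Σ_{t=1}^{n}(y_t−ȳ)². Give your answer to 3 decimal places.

-0.293

Mean ȳ = (-4.0 + 1.1 + 4.5 + 6.7 + 5.8 + 6.8)/6 = 3.4833
Σ(y_t−ȳ)(y_{t+3}−ȳ) = (-24.0714) + (-5.5214) + (3.3719) = -26.2208
Denominator Σ(y_t−ȳ)² = 89.4283
r_3 = -26.2208 / 89.4283 = -0.293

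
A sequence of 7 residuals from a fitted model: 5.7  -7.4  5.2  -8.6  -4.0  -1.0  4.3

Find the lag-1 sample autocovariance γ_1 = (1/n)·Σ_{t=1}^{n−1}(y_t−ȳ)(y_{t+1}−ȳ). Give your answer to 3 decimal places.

-15.008

Mean ȳ = (5.7 − 7.4 + 5.2 − 8.6 − 4.0 − 1.0 + 4.3)/7 = -0.8286
Deviations: 6.5286, -6.5714, 6.0286, -7.7714, -3.1714, -0.1714, 5.1286
Σ_{t=1}^{6}(y_t−ȳ)(y_{t+1}−ȳ) = -105.0580
γ_1 = -105.0580 / 7 = -15.008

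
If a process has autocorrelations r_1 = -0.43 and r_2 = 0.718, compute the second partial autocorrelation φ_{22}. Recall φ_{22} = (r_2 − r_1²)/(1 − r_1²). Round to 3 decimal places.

0.654

φ_{22} = (r_2 − r_1²) / (1 − r_1²)
r_1² = (-0.43)² = 0.1849
Numerator = 0.718 − 0.1849 = 0.5331; denominator = 1 − 0.1849 = 0.8151
φ_{22} = 0.5331 / 0.8151 = 0.654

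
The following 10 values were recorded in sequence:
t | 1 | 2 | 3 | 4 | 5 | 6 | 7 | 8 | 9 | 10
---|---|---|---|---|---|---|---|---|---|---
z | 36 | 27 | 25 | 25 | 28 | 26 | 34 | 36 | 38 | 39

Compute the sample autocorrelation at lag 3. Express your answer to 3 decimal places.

-0.096

Mean z̄ = (36 + 27 + 25 + 25 + 28 + 26 + 34 + 36 + 38 + 39)/10 = 31.4000
Numerator Σ_{t=1}^{7}(z_t−z̄)(z_{t+3}−z̄) = -28.0800
Denominator Σ(z_t−z̄)² = 292.4000
r_3 = -28.0800 / 292.4000 = -0.096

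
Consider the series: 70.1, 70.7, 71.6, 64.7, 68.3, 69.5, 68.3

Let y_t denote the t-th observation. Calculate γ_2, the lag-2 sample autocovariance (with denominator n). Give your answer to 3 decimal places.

-1.123

Mean ȳ = (70.1 + 70.7 + 71.6 + 64.7 + 68.3 + 69.5 + 68.3)/7 = 69.0286
Σ_{t=1}^{5}(y_t−ȳ)(y_{t+2}−ȳ) = -7.8631
γ_2 = -7.8631 / 7 = -1.123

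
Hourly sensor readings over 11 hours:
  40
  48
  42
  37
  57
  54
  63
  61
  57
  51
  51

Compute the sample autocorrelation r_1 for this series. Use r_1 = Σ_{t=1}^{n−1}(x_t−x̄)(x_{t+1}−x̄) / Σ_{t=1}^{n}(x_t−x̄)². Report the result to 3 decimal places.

Mean x̄ = (40 + 48 + 42 + 37 + 57 + 54 + 63 + 61 + 57 + 51 + 51)/11 = 51.0000
Numerator Σ_{t=1}^{10}(x_t−x̄)(x_{t+1}−x̄) = 336.0000
Denominator Σ(x_t−x̄)² = 732.0000
r_1 = 336.0000 / 732.0000 = 0.459

0.459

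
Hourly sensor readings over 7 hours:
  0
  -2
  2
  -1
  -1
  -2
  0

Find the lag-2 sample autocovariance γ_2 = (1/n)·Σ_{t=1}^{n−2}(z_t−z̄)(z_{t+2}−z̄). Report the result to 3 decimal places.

Mean z̄ = (0 − 2 + 2 − 1 − 1 − 2 + 0)/7 = -0.5714
Σ_{t=1}^{5}(z_t−z̄)(z_{t+2}−z̄) = 1.3469
γ_2 = 1.3469 / 7 = 0.192

0.192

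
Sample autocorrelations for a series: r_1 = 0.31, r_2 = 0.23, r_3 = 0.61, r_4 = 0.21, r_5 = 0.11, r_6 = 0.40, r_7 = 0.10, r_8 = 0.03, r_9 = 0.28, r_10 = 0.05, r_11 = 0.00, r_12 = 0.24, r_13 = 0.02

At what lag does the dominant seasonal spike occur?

The largest autocorrelation is r_3 = 0.61, with a weaker echo at lag 6 (0.40); the remaining lags stay at or below 0.31. The elevated value at lag 1 (0.31), dropping to 0.23 at lag 2, reflects decaying short-term dependence rather than seasonality.
The dominant spike at lag 3 indicates a seasonal period of 3.

3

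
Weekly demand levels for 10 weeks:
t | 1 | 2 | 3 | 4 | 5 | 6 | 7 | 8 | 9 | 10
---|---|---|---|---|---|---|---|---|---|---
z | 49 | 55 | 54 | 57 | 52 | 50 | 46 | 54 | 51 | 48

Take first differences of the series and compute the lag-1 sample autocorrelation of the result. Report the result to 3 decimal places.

First differences Δz: 6, -1, 3, -5, -2, -4, 8, -3, -3
Mean of differences = -0.1111
Numerator Σ(Δz_t−Δz̄)(Δz_{t+1}−Δz̄) = -53.4568
Denominator Σ(Δz_t−Δz̄)² = 172.8889
r_1(Δz) = -53.4568 / 172.8889 = -0.309

-0.309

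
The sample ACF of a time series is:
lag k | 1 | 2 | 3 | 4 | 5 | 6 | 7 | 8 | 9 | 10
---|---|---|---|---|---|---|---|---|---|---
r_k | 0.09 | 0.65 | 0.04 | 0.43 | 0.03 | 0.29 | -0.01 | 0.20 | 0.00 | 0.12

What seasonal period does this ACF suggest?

2

The largest autocorrelation is r_2 = 0.65, with weaker echoes at lags 4 (0.43), 6 (0.29) and 8 (0.20); the remaining lags stay at or below 0.12.
The dominant spike at lag 2 indicates a seasonal period of 2.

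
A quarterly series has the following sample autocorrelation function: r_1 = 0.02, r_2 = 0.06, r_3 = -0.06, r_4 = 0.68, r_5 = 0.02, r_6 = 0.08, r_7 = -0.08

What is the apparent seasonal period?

The largest autocorrelation is r_4 = 0.68; the remaining lags stay at or below 0.08.
The dominant spike at lag 4 indicates a seasonal period of 4.

4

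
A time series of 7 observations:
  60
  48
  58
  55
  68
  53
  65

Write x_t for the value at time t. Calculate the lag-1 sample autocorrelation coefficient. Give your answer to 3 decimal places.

-0.467

Mean x̄ = (60 + 48 + 58 + 55 + 68 + 53 + 65)/7 = 58.1429
Deviations from mean: 1.8571, -10.1429, -0.1429, -3.1429, 9.8571, -5.1429, 6.8571
Σ(x_t−x̄)(x_{t+1}−x̄) = (-18.8367) + (1.4490) + (0.4490) + (-30.9796) + (-50.6939) + (-35.2653) = -133.8776
Denominator Σ(x_t−x̄)² = 286.8571
r_1 = -133.8776 / 286.8571 = -0.467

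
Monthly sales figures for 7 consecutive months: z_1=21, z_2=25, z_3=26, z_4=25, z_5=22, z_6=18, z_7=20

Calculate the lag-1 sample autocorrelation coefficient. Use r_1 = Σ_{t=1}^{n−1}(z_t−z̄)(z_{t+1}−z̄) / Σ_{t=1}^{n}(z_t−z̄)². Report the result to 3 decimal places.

0.489

Mean z̄ = (21 + 25 + 26 + 25 + 22 + 18 + 20)/7 = 22.4286
Deviations from mean: -1.4286, 2.5714, 3.5714, 2.5714, -0.4286, -4.4286, -2.4286
Σ(z_t−z̄)(z_{t+1}−z̄) = (-3.6735) + (9.1837) + (9.1837) + (-1.1020) + (1.8980) + (10.7551) = 26.2449
Denominator Σ(z_t−z̄)² = 53.7143
r_1 = 26.2449 / 53.7143 = 0.489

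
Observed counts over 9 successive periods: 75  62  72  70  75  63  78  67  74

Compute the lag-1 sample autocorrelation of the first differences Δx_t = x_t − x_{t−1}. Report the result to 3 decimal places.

First differences Δx: -13, 10, -2, 5, -12, 15, -11, 7
Mean of differences = -0.1250
Numerator Σ(Δx_t−Δx̄)(Δx_{t+1}−Δx̄) = -641.3906
Denominator Σ(Δx_t−Δx̄)² = 836.8750
r_1(Δx) = -641.3906 / 836.8750 = -0.766

-0.766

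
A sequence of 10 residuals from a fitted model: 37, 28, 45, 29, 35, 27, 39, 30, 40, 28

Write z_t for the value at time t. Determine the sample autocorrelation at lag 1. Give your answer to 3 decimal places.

-0.752

Mean z̄ = (37 + 28 + 45 + 29 + 35 + 27 + 39 + 30 + 40 + 28)/10 = 33.8000
Numerator Σ_{t=1}^{9}(z_t−z̄)(z_{t+1}−z̄) = -265.8400
Denominator Σ(z_t−z̄)² = 353.6000
r_1 = -265.8400 / 353.6000 = -0.752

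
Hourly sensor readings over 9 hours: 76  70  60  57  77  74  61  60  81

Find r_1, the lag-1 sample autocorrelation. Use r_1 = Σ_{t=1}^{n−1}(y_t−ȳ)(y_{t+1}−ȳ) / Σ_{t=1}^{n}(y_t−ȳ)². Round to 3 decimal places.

-0.061

Mean ȳ = (76 + 70 + 60 + 57 + 77 + 74 + 61 + 60 + 81)/9 = 68.4444
Numerator Σ_{t=1}^{8}(y_t−ȳ)(y_{t+1}−ȳ) = -39.6420
Denominator Σ(y_t−ȳ)² = 650.2222
r_1 = -39.6420 / 650.2222 = -0.061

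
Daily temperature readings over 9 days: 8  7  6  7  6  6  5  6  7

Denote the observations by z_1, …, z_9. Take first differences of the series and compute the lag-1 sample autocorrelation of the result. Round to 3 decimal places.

-0.166

First differences Δz: -1, -1, 1, -1, 0, -1, 1, 1
Mean of differences = -0.1250
Numerator Σ(Δz_t−Δz̄)(Δz_{t+1}−Δz̄) = -1.1406
Denominator Σ(Δz_t−Δz̄)² = 6.8750
r_1(Δz) = -1.1406 / 6.8750 = -0.166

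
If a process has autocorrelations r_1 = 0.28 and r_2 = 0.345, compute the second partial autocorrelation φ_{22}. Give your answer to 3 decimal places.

φ_{22} = (r_2 − r_1²) / (1 − r_1²)
r_1² = (0.28)² = 0.0784
Numerator = 0.345 − 0.0784 = 0.2666; denominator = 1 − 0.0784 = 0.9216
φ_{22} = 0.2666 / 0.9216 = 0.289

0.289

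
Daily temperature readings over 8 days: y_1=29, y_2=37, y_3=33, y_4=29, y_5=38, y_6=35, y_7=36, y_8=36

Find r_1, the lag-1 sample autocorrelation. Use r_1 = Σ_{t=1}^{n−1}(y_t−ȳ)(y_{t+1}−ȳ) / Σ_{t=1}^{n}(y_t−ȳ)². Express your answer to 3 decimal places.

-0.277

Mean ȳ = (29 + 37 + 33 + 29 + 38 + 35 + 36 + 36)/8 = 34.1250
Deviations from mean: -5.1250, 2.8750, -1.1250, -5.1250, 3.8750, 0.8750, 1.8750, 1.8750
Numerator Σ_{t=1}^{7}(y_t−ȳ)(y_{t+1}−ȳ) = -23.5156
Denominator Σ(y_t−ȳ)² = 84.8750
r_1 = -23.5156 / 84.8750 = -0.277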